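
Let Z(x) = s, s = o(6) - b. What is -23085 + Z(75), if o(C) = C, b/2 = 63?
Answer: -23205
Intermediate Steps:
b = 126 (b = 2*63 = 126)
s = -120 (s = 6 - 1*126 = 6 - 126 = -120)
Z(x) = -120
-23085 + Z(75) = -23085 - 120 = -23205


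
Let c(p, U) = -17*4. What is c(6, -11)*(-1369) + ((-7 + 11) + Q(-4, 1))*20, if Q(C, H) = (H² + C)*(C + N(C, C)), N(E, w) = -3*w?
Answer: 92692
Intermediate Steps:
c(p, U) = -68
Q(C, H) = -2*C*(C + H²) (Q(C, H) = (H² + C)*(C - 3*C) = (C + H²)*(-2*C) = -2*C*(C + H²))
c(6, -11)*(-1369) + ((-7 + 11) + Q(-4, 1))*20 = -68*(-1369) + ((-7 + 11) + 2*(-4)*(-1*(-4) - 1*1²))*20 = 93092 + (4 + 2*(-4)*(4 - 1*1))*20 = 93092 + (4 + 2*(-4)*(4 - 1))*20 = 93092 + (4 + 2*(-4)*3)*20 = 93092 + (4 - 24)*20 = 93092 - 20*20 = 93092 - 400 = 92692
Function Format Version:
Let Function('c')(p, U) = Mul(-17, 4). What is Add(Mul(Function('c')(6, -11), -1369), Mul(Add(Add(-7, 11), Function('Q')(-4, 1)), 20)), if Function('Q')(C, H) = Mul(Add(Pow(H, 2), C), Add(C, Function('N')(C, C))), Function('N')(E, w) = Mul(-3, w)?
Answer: 92692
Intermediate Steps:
Function('c')(p, U) = -68
Function('Q')(C, H) = Mul(-2, C, Add(C, Pow(H, 2))) (Function('Q')(C, H) = Mul(Add(Pow(H, 2), C), Add(C, Mul(-3, C))) = Mul(Add(C, Pow(H, 2)), Mul(-2, C)) = Mul(-2, C, Add(C, Pow(H, 2))))
Add(Mul(Function('c')(6, -11), -1369), Mul(Add(Add(-7, 11), Function('Q')(-4, 1)), 20)) = Add(Mul(-68, -1369), Mul(Add(Add(-7, 11), Mul(2, -4, Add(Mul(-1, -4), Mul(-1, Pow(1, 2))))), 20)) = Add(93092, Mul(Add(4, Mul(2, -4, Add(4, Mul(-1, 1)))), 20)) = Add(93092, Mul(Add(4, Mul(2, -4, Add(4, -1))), 20)) = Add(93092, Mul(Add(4, Mul(2, -4, 3)), 20)) = Add(93092, Mul(Add(4, -24), 20)) = Add(93092, Mul(-20, 20)) = Add(93092, -400) = 92692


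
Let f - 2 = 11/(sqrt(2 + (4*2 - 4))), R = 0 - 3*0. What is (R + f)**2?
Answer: 145/6 + 22*sqrt(6)/3 ≈ 42.130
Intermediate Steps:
R = 0 (R = 0 + 0 = 0)
f = 2 + 11*sqrt(6)/6 (f = 2 + 11/(sqrt(2 + (4*2 - 4))) = 2 + 11/(sqrt(2 + (8 - 4))) = 2 + 11/(sqrt(2 + 4)) = 2 + 11/(sqrt(6)) = 2 + 11*(sqrt(6)/6) = 2 + 11*sqrt(6)/6 ≈ 6.4907)
(R + f)**2 = (0 + (2 + 11*sqrt(6)/6))**2 = (2 + 11*sqrt(6)/6)**2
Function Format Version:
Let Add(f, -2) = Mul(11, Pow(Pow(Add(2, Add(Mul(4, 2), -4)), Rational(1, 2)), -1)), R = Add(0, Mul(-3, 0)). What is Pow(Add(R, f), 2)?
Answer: Add(Rational(145, 6), Mul(Rational(22, 3), Pow(6, Rational(1, 2)))) ≈ 42.130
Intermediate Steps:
R = 0 (R = Add(0, 0) = 0)
f = Add(2, Mul(Rational(11, 6), Pow(6, Rational(1, 2)))) (f = Add(2, Mul(11, Pow(Pow(Add(2, Add(Mul(4, 2), -4)), Rational(1, 2)), -1))) = Add(2, Mul(11, Pow(Pow(Add(2, Add(8, -4)), Rational(1, 2)), -1))) = Add(2, Mul(11, Pow(Pow(Add(2, 4), Rational(1, 2)), -1))) = Add(2, Mul(11, Pow(Pow(6, Rational(1, 2)), -1))) = Add(2, Mul(11, Mul(Rational(1, 6), Pow(6, Rational(1, 2))))) = Add(2, Mul(Rational(11, 6), Pow(6, Rational(1, 2)))) ≈ 6.4907)
Pow(Add(R, f), 2) = Pow(Add(0, Add(2, Mul(Rational(11, 6), Pow(6, Rational(1, 2))))), 2) = Pow(Add(2, Mul(Rational(11, 6), Pow(6, Rational(1, 2)))), 2)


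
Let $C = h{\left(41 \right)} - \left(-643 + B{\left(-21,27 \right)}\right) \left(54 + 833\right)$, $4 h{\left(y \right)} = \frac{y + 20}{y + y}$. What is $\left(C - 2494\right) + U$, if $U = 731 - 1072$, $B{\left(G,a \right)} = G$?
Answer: $\frac{192251685}{328} \approx 5.8613 \cdot 10^{5}$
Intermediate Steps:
$h{\left(y \right)} = \frac{20 + y}{8 y}$ ($h{\left(y \right)} = \frac{\left(y + 20\right) \frac{1}{y + y}}{4} = \frac{\left(20 + y\right) \frac{1}{2 y}}{4} = \frac{\frac{1}{2} \frac{1}{y} \left(20 + y\right)}{4} = \frac{20 + y}{8 y}$)
$U = -341$
$C = \frac{193181565}{328}$ ($C = \frac{20 + 41}{8 \cdot 41} - \left(-643 - 21\right) \left(54 + 833\right) = \frac{1}{8} \cdot \frac{1}{41} \cdot 61 - \left(-664\right) 887 = \frac{61}{328} - -588968 = \frac{61}{328} + 588968 = \frac{193181565}{328} \approx 5.8897 \cdot 10^{5}$)
$\left(C - 2494\right) + U = \left(\frac{193181565}{328} - 2494\right) - 341 = \frac{192363533}{328} - 341 = \frac{192251685}{328}$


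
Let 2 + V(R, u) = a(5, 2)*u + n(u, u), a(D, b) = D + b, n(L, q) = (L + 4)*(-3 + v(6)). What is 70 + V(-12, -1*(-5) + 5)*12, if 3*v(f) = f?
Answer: 718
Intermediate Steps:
v(f) = f/3
n(L, q) = -4 - L (n(L, q) = (L + 4)*(-3 + (1/3)*6) = (4 + L)*(-3 + 2) = (4 + L)*(-1) = -4 - L)
V(R, u) = -6 + 6*u (V(R, u) = -2 + ((5 + 2)*u + (-4 - u)) = -2 + (7*u + (-4 - u)) = -2 + (-4 + 6*u) = -6 + 6*u)
70 + V(-12, -1*(-5) + 5)*12 = 70 + (-6 + 6*(-1*(-5) + 5))*12 = 70 + (-6 + 6*(5 + 5))*12 = 70 + (-6 + 6*10)*12 = 70 + (-6 + 60)*12 = 70 + 54*12 = 70 + 648 = 718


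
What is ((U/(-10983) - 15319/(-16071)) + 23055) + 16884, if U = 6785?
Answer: 783289327941/19611977 ≈ 39939.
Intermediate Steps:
((U/(-10983) - 15319/(-16071)) + 23055) + 16884 = ((6785/(-10983) - 15319/(-16071)) + 23055) + 16884 = ((6785*(-1/10983) - 15319*(-1/16071)) + 23055) + 16884 = ((-6785/10983 + 15319/16071) + 23055) + 16884 = (6578538/19611977 + 23055) + 16884 = 452160708273/19611977 + 16884 = 783289327941/19611977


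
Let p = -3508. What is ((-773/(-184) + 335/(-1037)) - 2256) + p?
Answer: -1099077351/190808 ≈ -5760.1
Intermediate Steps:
((-773/(-184) + 335/(-1037)) - 2256) + p = ((-773/(-184) + 335/(-1037)) - 2256) - 3508 = ((-773*(-1/184) + 335*(-1/1037)) - 2256) - 3508 = ((773/184 - 335/1037) - 2256) - 3508 = (739961/190808 - 2256) - 3508 = -429722887/190808 - 3508 = -1099077351/190808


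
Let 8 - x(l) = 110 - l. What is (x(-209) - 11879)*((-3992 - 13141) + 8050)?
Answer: 110721770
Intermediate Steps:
x(l) = -102 + l (x(l) = 8 - (110 - l) = 8 + (-110 + l) = -102 + l)
(x(-209) - 11879)*((-3992 - 13141) + 8050) = ((-102 - 209) - 11879)*((-3992 - 13141) + 8050) = (-311 - 11879)*(-17133 + 8050) = -12190*(-9083) = 110721770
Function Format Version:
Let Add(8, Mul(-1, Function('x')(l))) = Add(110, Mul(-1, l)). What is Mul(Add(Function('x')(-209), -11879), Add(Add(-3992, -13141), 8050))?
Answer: 110721770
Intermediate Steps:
Function('x')(l) = Add(-102, l) (Function('x')(l) = Add(8, Mul(-1, Add(110, Mul(-1, l)))) = Add(8, Add(-110, l)) = Add(-102, l))
Mul(Add(Function('x')(-209), -11879), Add(Add(-3992, -13141), 8050)) = Mul(Add(Add(-102, -209), -11879), Add(Add(-3992, -13141), 8050)) = Mul(Add(-311, -11879), Add(-17133, 8050)) = Mul(-12190, -9083) = 110721770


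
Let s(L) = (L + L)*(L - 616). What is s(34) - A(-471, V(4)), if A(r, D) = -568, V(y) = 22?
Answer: -39008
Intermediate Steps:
s(L) = 2*L*(-616 + L) (s(L) = (2*L)*(-616 + L) = 2*L*(-616 + L))
s(34) - A(-471, V(4)) = 2*34*(-616 + 34) - 1*(-568) = 2*34*(-582) + 568 = -39576 + 568 = -39008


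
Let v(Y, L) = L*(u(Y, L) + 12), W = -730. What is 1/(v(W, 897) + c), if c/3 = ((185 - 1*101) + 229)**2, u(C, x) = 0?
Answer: 1/304671 ≈ 3.2822e-6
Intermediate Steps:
v(Y, L) = 12*L (v(Y, L) = L*(0 + 12) = L*12 = 12*L)
c = 293907 (c = 3*((185 - 1*101) + 229)**2 = 3*((185 - 101) + 229)**2 = 3*(84 + 229)**2 = 3*313**2 = 3*97969 = 293907)
1/(v(W, 897) + c) = 1/(12*897 + 293907) = 1/(10764 + 293907) = 1/304671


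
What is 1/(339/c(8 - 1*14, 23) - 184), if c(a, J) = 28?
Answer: -28/4813 ≈ -0.0058176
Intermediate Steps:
1/(339/c(8 - 1*14, 23) - 184) = 1/(339/28 - 184) = 1/(-4813/28) = -28/4813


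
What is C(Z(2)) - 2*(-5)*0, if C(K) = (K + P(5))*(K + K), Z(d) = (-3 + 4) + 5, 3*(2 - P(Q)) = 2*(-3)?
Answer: 120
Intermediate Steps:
P(Q) = 4 (P(Q) = 2 - 2*(-3)/3 = 2 - ⅓*(-6) = 2 + 2 = 4)
Z(d) = 6 (Z(d) = 1 + 5 = 6)
C(K) = 2*K*(4 + K) (C(K) = (K + 4)*(K + K) = (4 + K)*(2*K) = 2*K*(4 + K))
C(Z(2)) - 2*(-5)*0 = 2*6*(4 + 6) - 2*(-5)*0 = 2*6*10 + 10*0 = 120 + 0 = 120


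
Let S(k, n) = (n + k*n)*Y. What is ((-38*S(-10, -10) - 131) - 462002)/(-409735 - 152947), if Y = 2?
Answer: 468973/562682 ≈ 0.83346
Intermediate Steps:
S(k, n) = 2*n + 2*k*n (S(k, n) = (n + k*n)*2 = 2*n + 2*k*n)
((-38*S(-10, -10) - 131) - 462002)/(-409735 - 152947) = ((-76*(-10)*(1 - 10) - 131) - 462002)/(-409735 - 152947) = ((-76*(-10)*(-9) - 131) - 462002)/(-562682) = ((-38*180 - 131) - 462002)*(-1/562682) = ((-6840 - 131) - 462002)*(-1/562682) = (-6971 - 462002)*(-1/562682) = -468973*(-1/562682) = 468973/562682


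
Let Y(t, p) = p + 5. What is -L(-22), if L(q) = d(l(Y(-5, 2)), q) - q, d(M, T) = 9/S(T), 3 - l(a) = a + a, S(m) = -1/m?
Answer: -220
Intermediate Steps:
Y(t, p) = 5 + p
l(a) = 3 - 2*a (l(a) = 3 - (a + a) = 3 - 2*a)
d(M, T) = -9*T (d(M, T) = 9/((-1/T)) = 9*(-T) = -9*T)
L(q) = -10*q (L(q) = -9*q - q = -10*q)
-L(-22) = -(-10)*(-22) = -1*220 = -220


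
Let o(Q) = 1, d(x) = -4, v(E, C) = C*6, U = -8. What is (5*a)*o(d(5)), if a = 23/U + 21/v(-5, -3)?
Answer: -485/24 ≈ -20.208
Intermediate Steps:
v(E, C) = 6*C
a = -97/24 (a = 23/(-8) + 21/((6*(-3))) = 23*(-1/8) + 21/(-18) = -23/8 + 21*(-1/18) = -23/8 - 7/6 = -97/24 ≈ -4.0417)
(5*a)*o(d(5)) = (5*(-97/24))*1 = -485/24*1 = -485/24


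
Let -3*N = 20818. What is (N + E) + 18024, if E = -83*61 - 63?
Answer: 17876/3 ≈ 5958.7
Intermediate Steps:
N = -20818/3 (N = -1/3*20818 = -20818/3 ≈ -6939.3)
E = -5126 (E = -5063 - 63 = -5126)
(N + E) + 18024 = (-20818/3 - 5126) + 18024 = -36196/3 + 18024 = 17876/3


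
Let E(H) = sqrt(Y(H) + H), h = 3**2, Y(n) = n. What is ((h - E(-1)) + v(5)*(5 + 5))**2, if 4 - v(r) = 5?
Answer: (1 + I*sqrt(2))**2 ≈ -1.0 + 2.8284*I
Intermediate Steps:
v(r) = -1 (v(r) = 4 - 1*5 = 4 - 5 = -1)
h = 9
E(H) = sqrt(2)*sqrt(H) (E(H) = sqrt(H + H) = sqrt(2*H) = sqrt(2)*sqrt(H))
((h - E(-1)) + v(5)*(5 + 5))**2 = ((9 - sqrt(2)*sqrt(-1)) - (5 + 5))**2 = ((9 - sqrt(2)*I) - 1*10)**2 = ((9 - I*sqrt(2)) - 10)**2 = (-1 - I*sqrt(2))**2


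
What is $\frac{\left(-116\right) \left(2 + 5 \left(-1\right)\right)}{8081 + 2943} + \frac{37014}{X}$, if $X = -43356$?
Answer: $- \frac{8186551}{9957428} \approx -0.82215$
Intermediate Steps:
$\frac{\left(-116\right) \left(2 + 5 \left(-1\right)\right)}{8081 + 2943} + \frac{37014}{X} = \frac{\left(-116\right) \left(2 + 5 \left(-1\right)\right)}{8081 + 2943} + \frac{37014}{-43356} = \frac{\left(-116\right) \left(2 - 5\right)}{11024} + 37014 \left(- \frac{1}{43356}\right) = \left(-116\right) \left(-3\right) \frac{1}{11024} - \frac{6169}{7226} = 348 \cdot \frac{1}{11024} - \frac{6169}{7226} = \frac{87}{2756} - \frac{6169}{7226} = - \frac{8186551}{9957428}$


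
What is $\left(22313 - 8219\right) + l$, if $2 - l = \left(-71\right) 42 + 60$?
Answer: $17018$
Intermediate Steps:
$l = 2924$ ($l = 2 - \left(\left(-71\right) 42 + 60\right) = 2 - \left(-2982 + 60\right) = 2 - -2922 = 2 + 2922 = 2924$)
$\left(22313 - 8219\right) + l = \left(22313 - 8219\right) + 2924 = 14094 + 2924 = 17018$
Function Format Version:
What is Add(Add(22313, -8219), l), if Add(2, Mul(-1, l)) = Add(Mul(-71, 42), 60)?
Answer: 17018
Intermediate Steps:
l = 2924 (l = Add(2, Mul(-1, Add(Mul(-71, 42), 60))) = Add(2, Mul(-1, Add(-2982, 60))) = Add(2, Mul(-1, -2922)) = Add(2, 2922) = 2924)
Add(Add(22313, -8219), l) = Add(Add(22313, -8219), 2924) = Add(14094, 2924) = 17018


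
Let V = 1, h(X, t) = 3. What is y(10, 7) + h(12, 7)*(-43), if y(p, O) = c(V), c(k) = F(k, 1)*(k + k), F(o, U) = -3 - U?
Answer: -137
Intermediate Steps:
c(k) = -8*k (c(k) = (-3 - 1*1)*(k + k) = (-3 - 1)*(2*k) = -8*k)
y(p, O) = -8 (y(p, O) = -8*1 = -8)
y(10, 7) + h(12, 7)*(-43) = -8 + 3*(-43) = -8 - 129 = -137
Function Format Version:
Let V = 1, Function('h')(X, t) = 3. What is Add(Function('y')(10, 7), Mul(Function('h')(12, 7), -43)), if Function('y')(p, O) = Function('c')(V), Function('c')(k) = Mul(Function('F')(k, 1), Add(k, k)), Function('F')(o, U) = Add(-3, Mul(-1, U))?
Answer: -137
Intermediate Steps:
Function('c')(k) = Mul(-8, k) (Function('c')(k) = Mul(Add(-3, Mul(-1, 1)), Add(k, k)) = Mul(Add(-3, -1), Mul(2, k)) = Mul(-4, Mul(2, k)) = Mul(-8, k))
Function('y')(p, O) = -8 (Function('y')(p, O) = Mul(-8, 1) = -8)
Add(Function('y')(10, 7), Mul(Function('h')(12, 7), -43)) = Add(-8, Mul(3, -43)) = Add(-8, -129) = -137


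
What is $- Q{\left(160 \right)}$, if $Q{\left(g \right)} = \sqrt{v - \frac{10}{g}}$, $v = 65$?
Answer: $- \frac{\sqrt{1039}}{4} \approx -8.0584$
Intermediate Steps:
$Q{\left(g \right)} = \sqrt{65 - \frac{10}{g}}$
$- Q{\left(160 \right)} = - \sqrt{65 - \frac{10}{160}} = - \sqrt{65 - \frac{1}{16}} = - \sqrt{\frac{1039}{16}} = - \frac{\sqrt{1039}}{4}$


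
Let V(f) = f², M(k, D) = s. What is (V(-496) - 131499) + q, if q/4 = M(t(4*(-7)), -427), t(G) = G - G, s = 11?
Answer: 114561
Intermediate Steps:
t(G) = 0
M(k, D) = 11
q = 44 (q = 4*11 = 44)
(V(-496) - 131499) + q = ((-496)² - 131499) + 44 = (246016 - 131499) + 44 = 114517 + 44 = 114561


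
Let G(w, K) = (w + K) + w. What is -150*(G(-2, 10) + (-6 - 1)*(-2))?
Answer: -3000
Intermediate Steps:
G(w, K) = K + 2*w (G(w, K) = (K + w) + w = K + 2*w)
-150*(G(-2, 10) + (-6 - 1)*(-2)) = -150*((10 + 2*(-2)) + (-6 - 1)*(-2)) = -150*((10 - 4) - 7*(-2)) = -150*(6 + 14) = -150*20 = -3000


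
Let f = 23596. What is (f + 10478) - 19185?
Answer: 14889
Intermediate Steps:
(f + 10478) - 19185 = (23596 + 10478) - 19185 = 34074 - 19185 = 14889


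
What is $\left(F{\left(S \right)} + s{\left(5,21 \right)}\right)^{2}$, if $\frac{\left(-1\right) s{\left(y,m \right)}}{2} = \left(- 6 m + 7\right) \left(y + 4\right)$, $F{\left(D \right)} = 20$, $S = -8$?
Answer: $4674244$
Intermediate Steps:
$s{\left(y,m \right)} = - 2 \left(4 + y\right) \left(7 - 6 m\right)$ ($s{\left(y,m \right)} = - 2 \left(- 6 m + 7\right) \left(y + 4\right) = - 2 \left(7 - 6 m\right) \left(4 + y\right) = - 2 \left(4 + y\right) \left(7 - 6 m\right)$)
$\left(F{\left(S \right)} + s{\left(5,21 \right)}\right)^{2} = \left(20 + \left(-56 - 70 + 48 \cdot 21 + 12 \cdot 21 \cdot 5\right)\right)^{2} = \left(20 + \left(-56 - 70 + 1008 + 1260\right)\right)^{2} = \left(20 + 2142\right)^{2} = 2162^{2} = 4674244$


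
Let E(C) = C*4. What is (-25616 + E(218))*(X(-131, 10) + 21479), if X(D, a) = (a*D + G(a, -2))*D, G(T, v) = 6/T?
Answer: -23879246688/5 ≈ -4.7758e+9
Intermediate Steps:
X(D, a) = D*(6/a + D*a) (X(D, a) = (a*D + 6/a)*D = (D*a + 6/a)*D = (6/a + D*a)*D = D*(6/a + D*a))
E(C) = 4*C
(-25616 + E(218))*(X(-131, 10) + 21479) = (-25616 + 4*218)*(-131*(6 - 131*10**2)/10 + 21479) = (-25616 + 872)*(-131*1/10*(6 - 131*100) + 21479) = -24744*(-131*1/10*(6 - 13100) + 21479) = -24744*(-131*1/10*(-13094) + 21479) = -24744*(857657/5 + 21479) = -24744*965052/5 = -23879246688/5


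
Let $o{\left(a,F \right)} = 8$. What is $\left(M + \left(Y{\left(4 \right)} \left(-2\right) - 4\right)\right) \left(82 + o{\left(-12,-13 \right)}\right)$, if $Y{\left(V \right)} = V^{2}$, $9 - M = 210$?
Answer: $-21330$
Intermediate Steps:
$M = -201$ ($M = 9 - 210 = -201$)
$\left(M + \left(Y{\left(4 \right)} \left(-2\right) - 4\right)\right) \left(82 + o{\left(-12,-13 \right)}\right) = \left(-201 + \left(4^{2} \left(-2\right) - 4\right)\right) \left(82 + 8\right) = \left(-201 + \left(16 \left(-2\right) - 4\right)\right) 90 = \left(-201 - 36\right) 90 = \left(-237\right) 90 = -21330$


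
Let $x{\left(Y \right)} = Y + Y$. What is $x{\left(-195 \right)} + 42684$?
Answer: $42294$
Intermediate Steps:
$x{\left(Y \right)} = 2 Y$
$x{\left(-195 \right)} + 42684 = 2 \left(-195\right) + 42684 = -390 + 42684 = 42294$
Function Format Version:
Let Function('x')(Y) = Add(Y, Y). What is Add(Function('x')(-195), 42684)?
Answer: 42294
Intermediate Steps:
Function('x')(Y) = Mul(2, Y)
Add(Function('x')(-195), 42684) = Add(Mul(2, -195), 42684) = Add(-390, 42684) = 42294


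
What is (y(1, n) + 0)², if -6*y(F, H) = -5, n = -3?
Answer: 25/36 ≈ 0.69444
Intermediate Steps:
y(F, H) = ⅚ (y(F, H) = -⅙*(-5) = ⅚)
(y(1, n) + 0)² = (⅚ + 0)² = (⅚)² = 25/36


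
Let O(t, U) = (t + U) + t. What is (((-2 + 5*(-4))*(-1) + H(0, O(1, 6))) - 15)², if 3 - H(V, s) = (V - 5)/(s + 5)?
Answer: 18225/169 ≈ 107.84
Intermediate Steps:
O(t, U) = U + 2*t (O(t, U) = (U + t) + t = U + 2*t)
H(V, s) = 3 - (-5 + V)/(5 + s) (H(V, s) = 3 - (V - 5)/(s + 5) = 3 - (-5 + V)/(5 + s))
(((-2 + 5*(-4))*(-1) + H(0, O(1, 6))) - 15)² = (((-2 + 5*(-4))*(-1) + (20 - 1*0 + 3*(6 + 2*1))/(5 + (6 + 2*1))) - 15)² = (((-2 - 20)*(-1) + (20 + 0 + 3*(6 + 2))/(5 + (6 + 2))) - 15)² = ((-22*(-1) + (20 + 0 + 3*8)/(5 + 8)) - 15)² = ((22 + (20 + 0 + 24)/13) - 15)² = ((22 + (1/13)*44) - 15)² = ((22 + 44/13) - 15)² = (330/13 - 15)² = (135/13)² = 18225/169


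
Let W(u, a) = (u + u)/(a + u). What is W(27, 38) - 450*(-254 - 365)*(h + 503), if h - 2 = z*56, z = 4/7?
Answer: 9722787804/65 ≈ 1.4958e+8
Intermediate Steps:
z = 4/7 (z = 4*(⅐) = 4/7 ≈ 0.57143)
h = 34 (h = 2 + (4/7)*56 = 2 + 32 = 34)
W(u, a) = 2*u/(a + u) (W(u, a) = (2*u)/(a + u) = 2*u/(a + u))
W(27, 38) - 450*(-254 - 365)*(h + 503) = 2*27/(38 + 27) - 450*(-254 - 365)*(34 + 503) = 2*27/65 - (-278550)*537 = 2*27*(1/65) - 450*(-332403) = 54/65 + 149581350 = 9722787804/65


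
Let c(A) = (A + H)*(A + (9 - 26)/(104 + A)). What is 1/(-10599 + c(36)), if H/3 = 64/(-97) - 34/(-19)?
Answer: -129010/1185057159 ≈ -0.00010886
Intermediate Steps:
H = 6246/1843 (H = 3*(64/(-97) - 34/(-19)) = 3*(64*(-1/97) - 34*(-1/19)) = 3*(-64/97 + 34/19) = 3*(2082/1843) = 6246/1843 ≈ 3.3890)
c(A) = (6246/1843 + A)*(A - 17/(104 + A)) (c(A) = (A + 6246/1843)*(A + (9 - 26)/(104 + A)) = (6246/1843 + A)*(A - 17/(104 + A)))
1/(-10599 + c(36)) = 1/(-10599 + (-106182 + 1843*36³ + 197918*36² + 618253*36)/(1843*(104 + 36))) = 1/(-10599 + (1/1843)*(-106182 + 1843*46656 + 197918*1296 + 22257108)/140) = 1/(-10599 + (1/1843)*(1/140)*(-106182 + 85987008 + 256501728 + 22257108)) = 1/(-10599 + (1/1843)*(1/140)*364639662) = 1/(-10599 + 182319831/129010) = 1/(-1185057159/129010) = -129010/1185057159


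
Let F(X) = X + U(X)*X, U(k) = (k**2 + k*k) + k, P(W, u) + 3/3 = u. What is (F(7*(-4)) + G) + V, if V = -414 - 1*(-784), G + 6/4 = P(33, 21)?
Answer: -85519/2 ≈ -42760.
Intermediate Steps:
P(W, u) = -1 + u
U(k) = k + 2*k**2 (U(k) = (k**2 + k**2) + k = 2*k**2 + k = k + 2*k**2)
F(X) = X + X**2*(1 + 2*X) (F(X) = X + (X*(1 + 2*X))*X = X + X**2*(1 + 2*X))
G = 37/2 (G = -3/2 + (-1 + 21) = -3/2 + 20 = 37/2 ≈ 18.500)
V = 370 (V = -414 + 784 = 370)
(F(7*(-4)) + G) + V = ((7*(-4))*(1 + (7*(-4))*(1 + 2*(7*(-4)))) + 37/2) + 370 = (-28*(1 - 28*(1 + 2*(-28))) + 37/2) + 370 = (-28*(1 - 28*(1 - 56)) + 37/2) + 370 = (-28*(1 - 28*(-55)) + 37/2) + 370 = (-28*(1 + 1540) + 37/2) + 370 = (-28*1541 + 37/2) + 370 = (-43148 + 37/2) + 370 = -86259/2 + 370 = -85519/2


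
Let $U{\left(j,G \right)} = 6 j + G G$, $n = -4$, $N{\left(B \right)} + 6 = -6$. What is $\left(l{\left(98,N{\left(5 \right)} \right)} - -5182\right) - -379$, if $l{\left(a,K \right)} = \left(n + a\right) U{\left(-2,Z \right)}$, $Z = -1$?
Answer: $4527$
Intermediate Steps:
$N{\left(B \right)} = -12$ ($N{\left(B \right)} = -6 - 6 = -12$)
$U{\left(j,G \right)} = G^{2} + 6 j$ ($U{\left(j,G \right)} = 6 j + G^{2} = G^{2} + 6 j$)
$l{\left(a,K \right)} = 44 - 11 a$ ($l{\left(a,K \right)} = \left(-4 + a\right) \left(\left(-1\right)^{2} + 6 \left(-2\right)\right) = \left(-4 + a\right) \left(1 - 12\right) = \left(-4 + a\right) \left(-11\right) = 44 - 11 a$)
$\left(l{\left(98,N{\left(5 \right)} \right)} - -5182\right) - -379 = \left(\left(44 - 1078\right) - -5182\right) - -379 = \left(\left(44 - 1078\right) + 5182\right) + 379 = \left(-1034 + 5182\right) + 379 = 4148 + 379 = 4527$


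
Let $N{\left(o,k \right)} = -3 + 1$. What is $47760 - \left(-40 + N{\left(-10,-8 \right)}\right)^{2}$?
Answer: $45996$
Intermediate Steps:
$N{\left(o,k \right)} = -2$
$47760 - \left(-40 + N{\left(-10,-8 \right)}\right)^{2} = 47760 - \left(-40 - 2\right)^{2} = 47760 - \left(-42\right)^{2} = 47760 - 1764 = 45996$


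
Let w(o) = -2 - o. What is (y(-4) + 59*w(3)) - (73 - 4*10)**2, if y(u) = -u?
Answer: -1380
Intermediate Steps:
(y(-4) + 59*w(3)) - (73 - 4*10)**2 = (-1*(-4) + 59*(-2 - 1*3)) - (73 - 4*10)**2 = (4 + 59*(-2 - 3)) - (73 - 40)**2 = (4 + 59*(-5)) - 1*33**2 = (4 - 295) - 1*1089 = -291 - 1089 = -1380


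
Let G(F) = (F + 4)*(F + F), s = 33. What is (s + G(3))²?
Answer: 5625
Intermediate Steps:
G(F) = 2*F*(4 + F) (G(F) = (4 + F)*(2*F) = 2*F*(4 + F))
(s + G(3))² = (33 + 2*3*(4 + 3))² = (33 + 2*3*7)² = (33 + 42)² = 75² = 5625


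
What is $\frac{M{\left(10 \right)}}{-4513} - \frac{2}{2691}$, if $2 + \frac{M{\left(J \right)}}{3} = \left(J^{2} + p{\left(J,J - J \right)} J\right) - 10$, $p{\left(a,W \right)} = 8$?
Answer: $- \frac{1365290}{12144483} \approx -0.11242$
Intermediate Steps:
$M{\left(J \right)} = -36 + 3 J^{2} + 24 J$ ($M{\left(J \right)} = -6 + 3 \left(\left(J^{2} + 8 J\right) - 10\right) = -6 + 3 \left(-10 + J^{2} + 8 J\right) = -6 + \left(-30 + 3 J^{2} + 24 J\right) = -36 + 3 J^{2} + 24 J$)
$\frac{M{\left(10 \right)}}{-4513} - \frac{2}{2691} = \frac{-36 + 3 \cdot 10^{2} + 24 \cdot 10}{-4513} - \frac{2}{2691} = \left(-36 + 3 \cdot 100 + 240\right) \left(- \frac{1}{4513}\right) - \frac{2}{2691} = \left(-36 + 300 + 240\right) \left(- \frac{1}{4513}\right) - \frac{2}{2691} = 504 \left(- \frac{1}{4513}\right) - \frac{2}{2691} = - \frac{504}{4513} - \frac{2}{2691} = - \frac{1365290}{12144483}$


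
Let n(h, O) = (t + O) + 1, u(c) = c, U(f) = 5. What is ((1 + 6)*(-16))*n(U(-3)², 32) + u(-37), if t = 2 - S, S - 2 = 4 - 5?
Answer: -3845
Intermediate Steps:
S = 1 (S = 2 + (4 - 5) = 2 - 1 = 1)
t = 1 (t = 2 - 1*1 = 2 - 1 = 1)
n(h, O) = 2 + O (n(h, O) = (1 + O) + 1 = 2 + O)
((1 + 6)*(-16))*n(U(-3)², 32) + u(-37) = ((1 + 6)*(-16))*(2 + 32) - 37 = (7*(-16))*34 - 37 = -112*34 - 37 = -3808 - 37 = -3845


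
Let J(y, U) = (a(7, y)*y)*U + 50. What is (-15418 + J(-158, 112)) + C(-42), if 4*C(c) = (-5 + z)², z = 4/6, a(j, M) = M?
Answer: 100101769/36 ≈ 2.7806e+6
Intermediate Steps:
z = ⅔ (z = 4*(⅙) = ⅔ ≈ 0.66667)
C(c) = 169/36 (C(c) = (-5 + ⅔)²/4 = (-13/3)²/4 = (¼)*(169/9) = 169/36)
J(y, U) = 50 + U*y² (J(y, U) = (y*y)*U + 50 = y²*U + 50 = U*y² + 50 = 50 + U*y²)
(-15418 + J(-158, 112)) + C(-42) = (-15418 + (50 + 112*(-158)²)) + 169/36 = (-15418 + (50 + 112*24964)) + 169/36 = (-15418 + (50 + 2795968)) + 169/36 = (-15418 + 2796018) + 169/36 = 2780600 + 169/36 = 100101769/36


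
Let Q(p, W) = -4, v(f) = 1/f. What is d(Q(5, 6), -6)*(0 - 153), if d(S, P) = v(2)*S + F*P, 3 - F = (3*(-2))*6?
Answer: 36108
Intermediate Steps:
F = 39 (F = 3 - 3*(-2)*6 = 3 - (-6)*6 = 3 - 1*(-36) = 3 + 36 = 39)
d(S, P) = S/2 + 39*P
d(Q(5, 6), -6)*(0 - 153) = ((½)*(-4) + 39*(-6))*(0 - 153) = (-2 - 234)*(-153) = -236*(-153) = 36108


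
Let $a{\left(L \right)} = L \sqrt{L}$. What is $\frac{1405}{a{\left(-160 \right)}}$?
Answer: $\frac{281 i \sqrt{10}}{1280} \approx 0.69422 i$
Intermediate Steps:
$a{\left(L \right)} = L^{\frac{3}{2}}$
$\frac{1405}{a{\left(-160 \right)}} = \frac{1405}{\left(-160\right)^{\frac{3}{2}}} = \frac{1405}{\left(-640\right) i \sqrt{10}} = 1405 \frac{i \sqrt{10}}{6400} = \frac{281 i \sqrt{10}}{1280}$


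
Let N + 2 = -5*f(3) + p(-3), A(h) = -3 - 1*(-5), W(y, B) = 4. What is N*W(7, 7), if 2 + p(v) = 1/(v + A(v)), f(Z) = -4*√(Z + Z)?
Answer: -20 + 80*√6 ≈ 175.96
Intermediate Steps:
A(h) = 2 (A(h) = -3 + 5 = 2)
f(Z) = -4*√2*√Z
p(v) = -2 + 1/(2 + v) (p(v) = -2 + 1/(v + 2) = -2 + 1/(2 + v))
N = -5 + 20*√6 (N = -2 + (-(-20)*√2*√3 + (-3 - 2*(-3))/(2 - 3)) = -2 + (-(-20)*√6 + (-3 + 6)/(-1)) = -2 + (20*√6 - 1*3) = -2 + (20*√6 - 3) = -2 + (-3 + 20*√6) = -5 + 20*√6 ≈ 43.990)
N*W(7, 7) = (-5 + 20*√6)*4 = -20 + 80*√6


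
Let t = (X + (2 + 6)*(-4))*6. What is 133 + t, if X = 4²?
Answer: 37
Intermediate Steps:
X = 16
t = -96 (t = (16 + (2 + 6)*(-4))*6 = (16 + 8*(-4))*6 = (16 - 32)*6 = -16*6 = -96)
133 + t = 133 - 96 = 37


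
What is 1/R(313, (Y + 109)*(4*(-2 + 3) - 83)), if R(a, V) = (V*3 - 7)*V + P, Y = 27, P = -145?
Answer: 1/346375671 ≈ 2.8870e-9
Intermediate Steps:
R(a, V) = -145 + V*(-7 + 3*V) (R(a, V) = (V*3 - 7)*V - 145 = (3*V - 7)*V - 145 = (-7 + 3*V)*V - 145 = V*(-7 + 3*V) - 145 = -145 + V*(-7 + 3*V))
1/R(313, (Y + 109)*(4*(-2 + 3) - 83)) = 1/(-145 - 7*(27 + 109)*(4*(-2 + 3) - 83) + 3*((27 + 109)*(4*(-2 + 3) - 83))²) = 1/(-145 - 952*(4*1 - 83) + 3*(136*(4*1 - 83))²) = 1/(-145 - 952*(4 - 83) + 3*(136*(4 - 83))²) = 1/(-145 - 952*(-79) + 3*(136*(-79))²) = 1/(-145 - 7*(-10744) + 3*(-10744)²) = 1/(-145 + 75208 + 3*115433536) = 1/(-145 + 75208 + 346300608) = 1/346375671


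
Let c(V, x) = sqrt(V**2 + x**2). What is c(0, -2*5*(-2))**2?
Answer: 400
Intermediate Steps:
c(0, -2*5*(-2))**2 = (sqrt(0**2 + (-2*5*(-2))**2))**2 = (sqrt(0 + (-10*(-2))**2))**2 = (sqrt(0 + 20**2))**2 = (sqrt(0 + 400))**2 = (sqrt(400))**2 = 20**2 = 400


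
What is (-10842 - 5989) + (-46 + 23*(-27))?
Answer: -17498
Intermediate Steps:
(-10842 - 5989) + (-46 + 23*(-27)) = -16831 + (-46 - 621) = -16831 - 667 = -17498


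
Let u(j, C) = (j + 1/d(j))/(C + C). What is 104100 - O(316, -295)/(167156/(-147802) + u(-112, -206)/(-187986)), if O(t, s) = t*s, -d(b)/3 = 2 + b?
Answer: 46297564788201326700/2136137443038739 ≈ 21674.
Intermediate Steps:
d(b) = -6 - 3*b (d(b) = -3*(2 + b) = -6 - 3*b)
u(j, C) = (j + 1/(-6 - 3*j))/(2*C) (u(j, C) = (j + 1/(-6 - 3*j))/(C + C) = (j + 1/(-6 - 3*j))/((2*C)) = (j + 1/(-6 - 3*j))*(1/(2*C)) = (j + 1/(-6 - 3*j))/(2*C))
O(t, s) = s*t
104100 - O(316, -295)/(167156/(-147802) + u(-112, -206)/(-187986)) = 104100 - (-295*316)/(167156/(-147802) + ((1/6)*(-1 + 3*(-112)*(2 - 112))/(-206*(2 - 112)))/(-187986)) = 104100 - (-93220)/(167156*(-1/147802) + ((1/6)*(-1/206)*(-1 + 3*(-112)*(-110))/(-110))*(-1/187986)) = 104100 - (-93220)/(-83578/73901 + ((1/6)*(-1/206)*(-1/110)*(-1 + 36960))*(-1/187986)) = 104100 - (-93220)/(-83578/73901 + ((1/6)*(-1/206)*(-1/110)*36959)*(-1/187986)) = 104100 - (-93220)/(-83578/73901 + (36959/135960)*(-1/187986)) = 104100 - (-93220)/(-83578/73901 - 36959/25558576560) = 104100 - (-93220)/(-2136137443038739/1888804366360560) = 104100 - (-93220)*(-1888804366360560)/2136137443038739 = 104100 - 1*176074343032131403200/2136137443038739 = 104100 - 176074343032131403200/2136137443038739 = 46297564788201326700/2136137443038739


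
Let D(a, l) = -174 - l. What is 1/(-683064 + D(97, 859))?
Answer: -1/684097 ≈ -1.4618e-6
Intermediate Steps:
1/(-683064 + D(97, 859)) = 1/(-683064 + (-174 - 1*859)) = 1/(-683064 + (-174 - 859)) = 1/(-683064 - 1033) = 1/(-684097) = -1/684097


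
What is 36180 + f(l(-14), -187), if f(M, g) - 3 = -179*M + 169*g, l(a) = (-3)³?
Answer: 9413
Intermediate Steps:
l(a) = -27
f(M, g) = 3 - 179*M + 169*g (f(M, g) = 3 + (-179*M + 169*g) = 3 - 179*M + 169*g)
36180 + f(l(-14), -187) = 36180 + (3 - 179*(-27) + 169*(-187)) = 36180 + (3 + 4833 - 31603) = 36180 - 26767 = 9413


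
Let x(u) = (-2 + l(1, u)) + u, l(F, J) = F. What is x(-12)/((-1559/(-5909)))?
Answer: -76817/1559 ≈ -49.273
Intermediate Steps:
x(u) = -1 + u (x(u) = (-2 + 1) + u = -1 + u)
x(-12)/((-1559/(-5909))) = (-1 - 12)/((-1559/(-5909))) = -13/((-1559*(-1/5909))) = -13/1559/5909 = -13*5909/1559 = -76817/1559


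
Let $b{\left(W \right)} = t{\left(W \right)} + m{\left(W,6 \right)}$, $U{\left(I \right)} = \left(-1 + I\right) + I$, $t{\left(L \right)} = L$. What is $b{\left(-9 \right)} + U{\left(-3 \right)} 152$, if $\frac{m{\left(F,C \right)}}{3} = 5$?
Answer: $-1058$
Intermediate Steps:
$m{\left(F,C \right)} = 15$ ($m{\left(F,C \right)} = 3 \cdot 5 = 15$)
$U{\left(I \right)} = -1 + 2 I$
$b{\left(W \right)} = 15 + W$ ($b{\left(W \right)} = W + 15 = 15 + W$)
$b{\left(-9 \right)} + U{\left(-3 \right)} 152 = \left(15 - 9\right) + \left(-1 + 2 \left(-3\right)\right) 152 = 6 + \left(-1 - 6\right) 152 = 6 - 1064 = -1058$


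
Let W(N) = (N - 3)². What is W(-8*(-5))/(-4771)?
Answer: -1369/4771 ≈ -0.28694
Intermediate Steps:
W(N) = (-3 + N)²
W(-8*(-5))/(-4771) = (-3 - 8*(-5))²/(-4771) = (-3 + 40)²*(-1/4771) = 37²*(-1/4771) = 1369*(-1/4771) = -1369/4771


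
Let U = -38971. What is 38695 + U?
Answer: -276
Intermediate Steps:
38695 + U = 38695 - 38971 = -276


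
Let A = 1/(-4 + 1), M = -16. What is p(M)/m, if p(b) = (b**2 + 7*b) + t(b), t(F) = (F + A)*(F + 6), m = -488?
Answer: -461/732 ≈ -0.62978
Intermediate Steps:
A = -1/3 (A = 1/(-3) = -1/3 ≈ -0.33333)
t(F) = (6 + F)*(-1/3 + F) (t(F) = (F - 1/3)*(F + 6) = (-1/3 + F)*(6 + F) = (6 + F)*(-1/3 + F))
p(b) = -2 + 2*b**2 + 38*b/3 (p(b) = (b**2 + 7*b) + (-2 + b**2 + 17*b/3) = -2 + 2*b**2 + 38*b/3)
p(M)/m = (-2 + 2*(-16)**2 + (38/3)*(-16))/(-488) = (-2 + 2*256 - 608/3)*(-1/488) = (-2 + 512 - 608/3)*(-1/488) = (922/3)*(-1/488) = -461/732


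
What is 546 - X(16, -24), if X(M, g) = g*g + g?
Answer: -6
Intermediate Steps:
X(M, g) = g + g² (X(M, g) = g² + g = g + g²)
546 - X(16, -24) = 546 - (-24)*(1 - 24) = 546 - (-24)*(-23) = 546 - 1*552 = 546 - 552 = -6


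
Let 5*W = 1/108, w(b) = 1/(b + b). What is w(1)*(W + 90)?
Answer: 48601/1080 ≈ 45.001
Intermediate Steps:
w(b) = 1/(2*b)
W = 1/540 (W = (1/5)/108 = (1/5)*(1/108) = 1/540 ≈ 0.0018519)
w(1)*(W + 90) = ((1/2)/1)*(1/540 + 90) = ((1/2)*1)*(48601/540) = (1/2)*(48601/540) = 48601/1080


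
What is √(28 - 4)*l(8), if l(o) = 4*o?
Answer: 64*√6 ≈ 156.77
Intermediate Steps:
√(28 - 4)*l(8) = √(28 - 4)*(4*8) = √24*32 = (2*√6)*32 = 64*√6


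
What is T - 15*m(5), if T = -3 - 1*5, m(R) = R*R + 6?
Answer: -473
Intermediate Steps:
m(R) = 6 + R² (m(R) = R² + 6 = 6 + R²)
T = -8 (T = -3 - 5 = -8)
T - 15*m(5) = -8 - 15*(6 + 5²) = -8 - 15*(6 + 25) = -8 - 15*31 = -8 - 465 = -473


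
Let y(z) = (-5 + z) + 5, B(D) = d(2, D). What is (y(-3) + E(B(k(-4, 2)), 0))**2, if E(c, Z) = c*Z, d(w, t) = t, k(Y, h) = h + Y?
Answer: 9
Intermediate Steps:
k(Y, h) = Y + h
B(D) = D
E(c, Z) = Z*c
y(z) = z
(y(-3) + E(B(k(-4, 2)), 0))**2 = (-3 + 0*(-4 + 2))**2 = (-3 + 0*(-2))**2 = (-3 + 0)**2 = (-3)**2 = 9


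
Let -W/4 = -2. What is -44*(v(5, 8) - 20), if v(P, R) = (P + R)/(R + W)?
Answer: 3377/4 ≈ 844.25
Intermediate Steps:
W = 8 (W = -4*(-2) = 8)
v(P, R) = (P + R)/(8 + R) (v(P, R) = (P + R)/(R + 8) = (P + R)/(8 + R))
-44*(v(5, 8) - 20) = -44*((5 + 8)/(8 + 8) - 20) = -44*(13/16 - 20) = -44*(-307/16) = 3377/4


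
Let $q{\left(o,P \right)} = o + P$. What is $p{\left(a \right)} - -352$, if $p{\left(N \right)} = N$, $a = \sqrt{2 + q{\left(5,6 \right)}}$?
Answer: $352 + \sqrt{13} \approx 355.61$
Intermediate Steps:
$q{\left(o,P \right)} = P + o$
$a = \sqrt{13}$ ($a = \sqrt{2 + \left(6 + 5\right)} = \sqrt{2 + 11} = \sqrt{13} \approx 3.6056$)
$p{\left(a \right)} - -352 = \sqrt{13} - -352 = \sqrt{13} + 352 = 352 + \sqrt{13}$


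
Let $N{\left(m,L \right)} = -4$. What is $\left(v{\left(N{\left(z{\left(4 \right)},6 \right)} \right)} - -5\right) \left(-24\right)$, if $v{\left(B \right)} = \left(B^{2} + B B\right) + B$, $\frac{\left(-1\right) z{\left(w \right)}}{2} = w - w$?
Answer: $-792$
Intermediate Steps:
$z{\left(w \right)} = 0$ ($z{\left(w \right)} = - 2 \left(w - w\right) = \left(-2\right) 0 = 0$)
$v{\left(B \right)} = B + 2 B^{2}$ ($v{\left(B \right)} = \left(B^{2} + B^{2}\right) + B = 2 B^{2} + B = B + 2 B^{2}$)
$\left(v{\left(N{\left(z{\left(4 \right)},6 \right)} \right)} - -5\right) \left(-24\right) = \left(- 4 \left(1 + 2 \left(-4\right)\right) - -5\right) \left(-24\right) = \left(- 4 \left(1 - 8\right) + 5\right) \left(-24\right) = \left(\left(-4\right) \left(-7\right) + 5\right) \left(-24\right) = \left(28 + 5\right) \left(-24\right) = 33 \left(-24\right) = -792$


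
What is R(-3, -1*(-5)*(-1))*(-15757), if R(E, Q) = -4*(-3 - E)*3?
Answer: 0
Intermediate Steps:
R(E, Q) = 36 + 12*E (R(E, Q) = (12 + 4*E)*3 = 36 + 12*E)
R(-3, -1*(-5)*(-1))*(-15757) = (36 + 12*(-3))*(-15757) = (36 - 36)*(-15757) = 0*(-15757) = 0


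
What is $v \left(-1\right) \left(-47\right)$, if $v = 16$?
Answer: $752$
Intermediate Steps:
$v \left(-1\right) \left(-47\right) = 16 \left(-1\right) \left(-47\right) = \left(-16\right) \left(-47\right) = 752$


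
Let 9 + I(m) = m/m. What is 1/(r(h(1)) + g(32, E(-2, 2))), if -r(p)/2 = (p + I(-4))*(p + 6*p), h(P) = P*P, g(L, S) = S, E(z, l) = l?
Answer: 1/100 ≈ 0.010000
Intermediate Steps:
I(m) = -8 (I(m) = -9 + m/m = -9 + 1 = -8)
h(P) = P**2
r(p) = -14*p*(-8 + p) (r(p) = -2*(p - 8)*(p + 6*p) = -2*(-8 + p)*7*p = -14*p*(-8 + p))
1/(r(h(1)) + g(32, E(-2, 2))) = 1/(14*1**2*(8 - 1*1**2) + 2) = 1/(14*1*(8 - 1*1) + 2) = 1/(14*1*(8 - 1) + 2) = 1/(14*1*7 + 2) = 1/(98 + 2) = 1/100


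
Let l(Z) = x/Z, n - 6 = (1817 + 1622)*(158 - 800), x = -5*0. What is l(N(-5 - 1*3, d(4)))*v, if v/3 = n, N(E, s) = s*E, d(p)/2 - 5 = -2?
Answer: 0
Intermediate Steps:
d(p) = 6 (d(p) = 10 + 2*(-2) = 10 - 4 = 6)
x = 0
N(E, s) = E*s
n = -2207832 (n = 6 + (1817 + 1622)*(158 - 800) = 6 + 3439*(-642) = 6 - 2207838 = -2207832)
v = -6623496 (v = 3*(-2207832) = -6623496)
l(Z) = 0 (l(Z) = 0/Z = 0)
l(N(-5 - 1*3, d(4)))*v = 0*(-6623496) = 0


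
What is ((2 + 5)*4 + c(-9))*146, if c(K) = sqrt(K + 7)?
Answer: 4088 + 146*I*sqrt(2) ≈ 4088.0 + 206.48*I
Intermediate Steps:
c(K) = sqrt(7 + K)
((2 + 5)*4 + c(-9))*146 = ((2 + 5)*4 + sqrt(7 - 9))*146 = (7*4 + sqrt(-2))*146 = (28 + I*sqrt(2))*146 = 4088 + 146*I*sqrt(2)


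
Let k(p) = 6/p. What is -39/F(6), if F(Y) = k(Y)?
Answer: -39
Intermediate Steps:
F(Y) = 6/Y
-39/F(6) = -39/1 = -39*1 = -39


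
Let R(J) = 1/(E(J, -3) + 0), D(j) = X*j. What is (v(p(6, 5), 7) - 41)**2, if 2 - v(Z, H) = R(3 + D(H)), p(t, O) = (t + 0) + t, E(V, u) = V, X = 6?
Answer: 3083536/2025 ≈ 1522.7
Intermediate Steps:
D(j) = 6*j
R(J) = 1/J (R(J) = 1/(J + 0) = 1/J)
p(t, O) = 2*t (p(t, O) = t + t = 2*t)
v(Z, H) = 2 - 1/(3 + 6*H)
(v(p(6, 5), 7) - 41)**2 = ((5 + 12*7)/(3*(1 + 2*7)) - 41)**2 = ((5 + 84)/(3*(1 + 14)) - 41)**2 = ((1/3)*89/15 - 41)**2 = ((1/3)*(1/15)*89 - 41)**2 = (89/45 - 41)**2 = (-1756/45)**2 = 3083536/2025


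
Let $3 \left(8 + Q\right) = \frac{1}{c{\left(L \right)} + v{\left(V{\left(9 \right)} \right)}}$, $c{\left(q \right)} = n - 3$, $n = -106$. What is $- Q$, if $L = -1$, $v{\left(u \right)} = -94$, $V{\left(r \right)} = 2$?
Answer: $\frac{4873}{609} \approx 8.0016$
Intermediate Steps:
$c{\left(q \right)} = -109$ ($c{\left(q \right)} = -106 - 3 = -109$)
$Q = - \frac{4873}{609}$ ($Q = -8 + \frac{1}{3 \left(-109 - 94\right)} = -8 + \frac{1}{3 \left(-203\right)} = -8 + \frac{1}{3} \left(- \frac{1}{203}\right) = -8 - \frac{1}{609} = - \frac{4873}{609} \approx -8.0016$)
$- Q = \left(-1\right) \left(- \frac{4873}{609}\right) = \frac{4873}{609}$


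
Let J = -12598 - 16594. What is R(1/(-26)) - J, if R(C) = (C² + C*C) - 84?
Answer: 9838505/338 ≈ 29108.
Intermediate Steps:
J = -29192
R(C) = -84 + 2*C² (R(C) = (C² + C²) - 84 = 2*C² - 84 = -84 + 2*C²)
R(1/(-26)) - J = (-84 + 2*(1/(-26))²) - 1*(-29192) = (-84 + 2*(-1/26)²) + 29192 = (-84 + 2*(1/676)) + 29192 = (-84 + 1/338) + 29192 = -28391/338 + 29192 = 9838505/338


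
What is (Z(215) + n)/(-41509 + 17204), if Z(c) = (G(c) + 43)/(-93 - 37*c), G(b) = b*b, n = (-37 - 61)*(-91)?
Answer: -17931449/48901660 ≈ -0.36668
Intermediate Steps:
n = 8918 (n = -98*(-91) = 8918)
G(b) = b²
Z(c) = (43 + c²)/(-93 - 37*c) (Z(c) = (c² + 43)/(-93 - 37*c) = (43 + c²)/(-93 - 37*c))
(Z(215) + n)/(-41509 + 17204) = ((-43 - 1*215²)/(93 + 37*215) + 8918)/(-41509 + 17204) = ((-43 - 1*46225)/(93 + 7955) + 8918)/(-24305) = ((-43 - 46225)/8048 + 8918)*(-1/24305) = ((1/8048)*(-46268) + 8918)*(-1/24305) = (-11567/2012 + 8918)*(-1/24305) = (17931449/2012)*(-1/24305) = -17931449/48901660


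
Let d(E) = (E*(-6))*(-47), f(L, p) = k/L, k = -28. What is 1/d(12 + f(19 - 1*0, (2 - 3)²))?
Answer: 19/56400 ≈ 0.00033688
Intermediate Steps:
f(L, p) = -28/L
d(E) = 282*E (d(E) = -6*E*(-47) = 282*E)
1/d(12 + f(19 - 1*0, (2 - 3)²)) = 1/(282*(12 - 28/(19 - 1*0))) = 1/(282*(12 - 28/(19 + 0))) = 1/(282*(12 - 28/19)) = 1/(282*(200/19)) = 1/(56400/19) = 19/56400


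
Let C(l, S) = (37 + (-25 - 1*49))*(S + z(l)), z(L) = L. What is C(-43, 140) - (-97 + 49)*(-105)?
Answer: -8629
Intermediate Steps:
C(l, S) = -37*S - 37*l (C(l, S) = (37 + (-25 - 1*49))*(S + l) = (37 + (-25 - 49))*(S + l) = (37 - 74)*(S + l) = -37*(S + l) = -37*S - 37*l)
C(-43, 140) - (-97 + 49)*(-105) = (-37*140 - 37*(-43)) - (-97 + 49)*(-105) = (-5180 + 1591) - (-48)*(-105) = -3589 - 1*5040 = -3589 - 5040 = -8629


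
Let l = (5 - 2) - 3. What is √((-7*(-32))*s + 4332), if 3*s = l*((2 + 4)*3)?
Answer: 38*√3 ≈ 65.818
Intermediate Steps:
l = 0 (l = 3 - 3 = 0)
s = 0 (s = (0*((2 + 4)*3))/3 = (0*(6*3))/3 = (0*18)/3 = (⅓)*0 = 0)
√((-7*(-32))*s + 4332) = √(-7*(-32)*0 + 4332) = √(224*0 + 4332) = √(0 + 4332) = √4332 = 38*√3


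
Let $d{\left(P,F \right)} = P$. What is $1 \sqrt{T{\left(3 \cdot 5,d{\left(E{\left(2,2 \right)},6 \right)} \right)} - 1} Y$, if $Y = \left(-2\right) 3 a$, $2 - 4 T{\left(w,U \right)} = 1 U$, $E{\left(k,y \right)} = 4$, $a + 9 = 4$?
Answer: $15 i \sqrt{6} \approx 36.742 i$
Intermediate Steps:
$a = -5$ ($a = -9 + 4 = -5$)
$T{\left(w,U \right)} = \frac{1}{2} - \frac{U}{4}$ ($T{\left(w,U \right)} = \frac{1}{2} - \frac{1 U}{4} = \frac{1}{2} - \frac{U}{4}$)
$Y = 30$ ($Y = \left(-2\right) 3 \left(-5\right) = \left(-6\right) \left(-5\right) = 30$)
$1 \sqrt{T{\left(3 \cdot 5,d{\left(E{\left(2,2 \right)},6 \right)} \right)} - 1} Y = 1 \sqrt{\left(\frac{1}{2} - 1\right) - 1} \cdot 30 = 1 \sqrt{- \frac{1}{2} - 1} \cdot 30 = 1 \sqrt{- \frac{3}{2}} \cdot 30 = 1 \frac{i \sqrt{6}}{2} \cdot 30 = \frac{i \sqrt{6}}{2} \cdot 30 = 15 i \sqrt{6}$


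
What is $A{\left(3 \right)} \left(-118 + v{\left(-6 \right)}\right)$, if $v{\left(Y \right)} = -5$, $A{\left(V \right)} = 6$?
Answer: $-738$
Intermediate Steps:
$A{\left(3 \right)} \left(-118 + v{\left(-6 \right)}\right) = 6 \left(-118 - 5\right) = 6 \left(-123\right) = -738$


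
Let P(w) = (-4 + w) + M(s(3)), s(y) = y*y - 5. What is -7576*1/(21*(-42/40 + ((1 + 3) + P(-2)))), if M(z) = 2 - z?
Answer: 151520/2121 ≈ 71.438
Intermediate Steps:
s(y) = -5 + y**2 (s(y) = y**2 - 5 = -5 + y**2)
P(w) = -6 + w (P(w) = (-4 + w) + (2 - (-5 + 3**2)) = (-4 + w) + (2 - (-5 + 9)) = (-4 + w) + (2 - 1*4) = (-4 + w) + (2 - 4) = (-4 + w) - 2 = -6 + w)
-7576*1/(21*(-42/40 + ((1 + 3) + P(-2)))) = -7576*1/(21*(-42/40 + ((1 + 3) + (-6 - 2)))) = -7576*1/(21*(-42*1/40 + (4 - 8))) = -7576*1/(21*(-21/20 - 4)) = -7576/(21*(-101/20)) = -7576/(-2121/20) = -7576*(-20/2121) = 151520/2121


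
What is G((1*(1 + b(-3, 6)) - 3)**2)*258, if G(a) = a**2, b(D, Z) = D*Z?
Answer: 41280000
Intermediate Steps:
G((1*(1 + b(-3, 6)) - 3)**2)*258 = ((1*(1 - 3*6) - 3)**2)**2*258 = ((1*(1 - 18) - 3)**2)**2*258 = ((1*(-17) - 3)**2)**2*258 = ((-17 - 3)**2)**2*258 = ((-20)**2)**2*258 = 400**2*258 = 160000*258 = 41280000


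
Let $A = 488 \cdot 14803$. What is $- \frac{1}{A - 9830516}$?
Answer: $\frac{1}{2606652} \approx 3.8363 \cdot 10^{-7}$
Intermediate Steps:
$A = 7223864$
$- \frac{1}{A - 9830516} = - \frac{1}{7223864 - 9830516} = - \frac{1}{-2606652} = \left(-1\right) \left(- \frac{1}{2606652}\right) = \frac{1}{2606652}$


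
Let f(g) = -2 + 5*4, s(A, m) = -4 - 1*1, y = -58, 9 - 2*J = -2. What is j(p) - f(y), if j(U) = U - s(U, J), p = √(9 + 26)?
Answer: -13 + √35 ≈ -7.0839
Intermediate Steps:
J = 11/2 (J = 9/2 - ½*(-2) = 9/2 + 1 = 11/2 ≈ 5.5000)
s(A, m) = -5 (s(A, m) = -4 - 1 = -5)
f(g) = 18 (f(g) = -2 + 20 = 18)
p = √35 ≈ 5.9161
j(U) = 5 + U (j(U) = U - 1*(-5) = U + 5 = 5 + U)
j(p) - f(y) = (5 + √35) - 1*18 = (5 + √35) - 18 = -13 + √35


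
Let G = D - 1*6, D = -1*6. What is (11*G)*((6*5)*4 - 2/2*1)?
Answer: -15708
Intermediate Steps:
D = -6
G = -12 (G = -6 - 1*6 = -6 - 6 = -12)
(11*G)*((6*5)*4 - 2/2*1) = (11*(-12))*((6*5)*4 - 2/2*1) = -132*(30*4 - 2*½*1) = -132*(120 - 1*1) = -132*(120 - 1) = -132*119 = -15708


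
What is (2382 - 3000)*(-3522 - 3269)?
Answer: 4196838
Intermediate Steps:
(2382 - 3000)*(-3522 - 3269) = -618*(-6791) = 4196838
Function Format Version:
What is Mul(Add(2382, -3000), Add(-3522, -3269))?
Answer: 4196838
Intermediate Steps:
Mul(Add(2382, -3000), Add(-3522, -3269)) = Mul(-618, -6791) = 4196838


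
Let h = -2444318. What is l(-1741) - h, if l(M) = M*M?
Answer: 5475399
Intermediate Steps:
l(M) = M²
l(-1741) - h = (-1741)² - 1*(-2444318) = 3031081 + 2444318 = 5475399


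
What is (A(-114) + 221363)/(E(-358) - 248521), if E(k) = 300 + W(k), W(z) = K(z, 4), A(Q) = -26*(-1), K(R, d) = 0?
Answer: -221389/248221 ≈ -0.89190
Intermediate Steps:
A(Q) = 26
W(z) = 0
E(k) = 300 (E(k) = 300 + 0 = 300)
(A(-114) + 221363)/(E(-358) - 248521) = (26 + 221363)/(300 - 248521) = 221389/(-248221) = 221389*(-1/248221) = -221389/248221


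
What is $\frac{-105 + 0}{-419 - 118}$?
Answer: $\frac{35}{179} \approx 0.19553$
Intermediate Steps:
$\frac{-105 + 0}{-419 - 118} = - \frac{105}{-537} = \left(-105\right) \left(- \frac{1}{537}\right) = \frac{35}{179}$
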